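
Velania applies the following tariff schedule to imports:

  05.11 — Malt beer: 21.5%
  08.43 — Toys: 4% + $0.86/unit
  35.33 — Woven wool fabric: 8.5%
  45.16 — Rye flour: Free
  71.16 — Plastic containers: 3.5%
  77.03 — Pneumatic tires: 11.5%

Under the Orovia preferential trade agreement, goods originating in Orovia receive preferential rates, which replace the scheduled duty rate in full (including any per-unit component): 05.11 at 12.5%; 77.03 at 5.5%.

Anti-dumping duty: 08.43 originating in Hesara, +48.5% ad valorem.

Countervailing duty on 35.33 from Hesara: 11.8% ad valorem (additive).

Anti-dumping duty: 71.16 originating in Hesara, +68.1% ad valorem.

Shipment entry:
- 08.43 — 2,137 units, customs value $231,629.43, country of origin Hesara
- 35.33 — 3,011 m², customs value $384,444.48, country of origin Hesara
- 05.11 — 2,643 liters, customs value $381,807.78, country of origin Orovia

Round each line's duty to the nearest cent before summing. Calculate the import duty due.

$249,211.47

Line 1 (08.43, Hesara, 2,137 units, $231,629.43):
Base rate for 08.43 is 4% + $0.86/unit.
Additional duty on 08.43 from Hesara: +48.5%. Applied ad valorem rate: 4% + 48.5% = 52.5%.
Duty = $231,629.43 × 52.5% + 2,137 × $0.86 = $123,443.27.
Line 2 (35.33, Hesara, 3,011 m², $384,444.48):
Base rate for 35.33 is 8.5%.
Additional duty on 35.33 from Hesara: +11.8%. Applied ad valorem rate: 8.5% + 11.8% = 20.3%.
Duty = $384,444.48 × 20.3% = $78,042.23.
Line 3 (05.11, Orovia, 2,643 liters, $381,807.78):
Base rate for 05.11 is 21.5%.
Origin Orovia qualifies under the Velania–Orovia agreement and 05.11 is covered: preferential rate 12.5% applies instead.
Duty = $381,807.78 × 12.5% = $47,725.97.
Total = $123,443.27 + $78,042.23 + $47,725.97 = $249,211.47.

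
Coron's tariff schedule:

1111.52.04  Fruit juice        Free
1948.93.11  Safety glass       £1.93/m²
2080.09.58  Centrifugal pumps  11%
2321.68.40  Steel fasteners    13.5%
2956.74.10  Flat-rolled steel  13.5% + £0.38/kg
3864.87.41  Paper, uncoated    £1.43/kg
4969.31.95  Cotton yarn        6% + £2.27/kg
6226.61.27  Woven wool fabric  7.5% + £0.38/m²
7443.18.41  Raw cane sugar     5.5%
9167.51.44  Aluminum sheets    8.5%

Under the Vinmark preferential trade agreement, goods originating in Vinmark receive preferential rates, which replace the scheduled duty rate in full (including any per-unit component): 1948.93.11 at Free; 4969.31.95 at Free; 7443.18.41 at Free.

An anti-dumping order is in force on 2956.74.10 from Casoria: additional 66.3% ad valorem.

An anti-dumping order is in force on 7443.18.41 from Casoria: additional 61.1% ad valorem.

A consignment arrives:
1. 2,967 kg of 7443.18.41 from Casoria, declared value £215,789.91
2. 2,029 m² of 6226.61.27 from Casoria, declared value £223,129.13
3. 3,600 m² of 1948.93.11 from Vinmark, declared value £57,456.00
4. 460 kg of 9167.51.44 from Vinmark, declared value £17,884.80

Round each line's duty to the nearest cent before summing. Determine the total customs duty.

£162,741.99

Line 1 (7443.18.41, Casoria, 2,967 kg, £215,789.91):
Base rate for 7443.18.41 is 5.5%.
7443.18.41 has an FTA preferential rate, but origin Casoria is not Vinmark; base rate stands.
Additional duty on 7443.18.41 from Casoria: +61.1%. Applied ad valorem rate: 5.5% + 61.1% = 66.6%.
Duty = £215,789.91 × 66.6% = £143,716.08.
Line 2 (6226.61.27, Casoria, 2,029 m², £223,129.13):
Base rate for 6226.61.27 is 7.5% + £0.38/m².
Duty = £223,129.13 × 7.5% + 2,029 × £0.38 = £17,505.70.
Line 3 (1948.93.11, Vinmark, 3,600 m², £57,456.00):
Base rate for 1948.93.11 is £1.93/m².
Origin Vinmark qualifies under the Coron–Vinmark agreement and 1948.93.11 is covered: preferential rate Free applies instead.
Duty = £57,456.00 × 0% = £0.00.
Line 4 (9167.51.44, Vinmark, 460 kg, £17,884.80):
Base rate for 9167.51.44 is 8.5%.
Origin Vinmark is the FTA partner but 9167.51.44 is not on the preference list; base rate stands.
Duty = £17,884.80 × 8.5% = £1,520.21.
Total = £143,716.08 + £17,505.70 + £0.00 + £1,520.21 = £162,741.99.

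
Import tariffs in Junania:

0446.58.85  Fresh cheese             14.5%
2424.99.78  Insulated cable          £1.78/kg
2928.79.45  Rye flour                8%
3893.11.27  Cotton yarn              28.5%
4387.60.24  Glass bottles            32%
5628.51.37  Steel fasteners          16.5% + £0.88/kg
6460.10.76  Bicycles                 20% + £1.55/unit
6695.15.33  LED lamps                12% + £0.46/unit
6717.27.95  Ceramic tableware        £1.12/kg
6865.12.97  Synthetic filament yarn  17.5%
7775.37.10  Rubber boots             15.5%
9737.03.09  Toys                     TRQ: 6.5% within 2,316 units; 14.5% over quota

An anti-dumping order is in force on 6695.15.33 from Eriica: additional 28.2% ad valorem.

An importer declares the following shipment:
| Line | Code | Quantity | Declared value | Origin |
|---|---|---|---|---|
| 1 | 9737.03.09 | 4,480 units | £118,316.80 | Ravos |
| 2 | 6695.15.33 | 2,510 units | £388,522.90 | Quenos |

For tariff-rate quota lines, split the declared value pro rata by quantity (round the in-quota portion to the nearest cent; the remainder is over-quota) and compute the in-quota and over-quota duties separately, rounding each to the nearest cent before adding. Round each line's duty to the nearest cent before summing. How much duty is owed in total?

Line 1 (9737.03.09, Ravos, 4,480 units, £118,316.80):
Code 9737.03.09 is under a tariff-rate quota (threshold 2,316 units). In-quota: 2,316 units at 6.5%; over-quota: 2,164 units at 14.5%.
Pro-rata value split: in-quota = £118,316.80 × 2,316/4,480 = £61,165.56; over-quota = £118,316.80 − £61,165.56 = £57,151.24.
In-quota duty = £61,165.56 × 6.5% = £3,975.76. Over-quota duty = £57,151.24 × 14.5% = £8,286.93.
Line duty = £3,975.76 + £8,286.93 = £12,262.69.
Line 2 (6695.15.33, Quenos, 2,510 units, £388,522.90):
Base rate for 6695.15.33 is 12% + £0.46/unit.
The additional-duty order on 6695.15.33 targets Eriica, not Quenos; it does not apply.
Duty = £388,522.90 × 12% + 2,510 × £0.46 = £47,777.35.
Total = £12,262.69 + £47,777.35 = £60,040.04.

£60,040.04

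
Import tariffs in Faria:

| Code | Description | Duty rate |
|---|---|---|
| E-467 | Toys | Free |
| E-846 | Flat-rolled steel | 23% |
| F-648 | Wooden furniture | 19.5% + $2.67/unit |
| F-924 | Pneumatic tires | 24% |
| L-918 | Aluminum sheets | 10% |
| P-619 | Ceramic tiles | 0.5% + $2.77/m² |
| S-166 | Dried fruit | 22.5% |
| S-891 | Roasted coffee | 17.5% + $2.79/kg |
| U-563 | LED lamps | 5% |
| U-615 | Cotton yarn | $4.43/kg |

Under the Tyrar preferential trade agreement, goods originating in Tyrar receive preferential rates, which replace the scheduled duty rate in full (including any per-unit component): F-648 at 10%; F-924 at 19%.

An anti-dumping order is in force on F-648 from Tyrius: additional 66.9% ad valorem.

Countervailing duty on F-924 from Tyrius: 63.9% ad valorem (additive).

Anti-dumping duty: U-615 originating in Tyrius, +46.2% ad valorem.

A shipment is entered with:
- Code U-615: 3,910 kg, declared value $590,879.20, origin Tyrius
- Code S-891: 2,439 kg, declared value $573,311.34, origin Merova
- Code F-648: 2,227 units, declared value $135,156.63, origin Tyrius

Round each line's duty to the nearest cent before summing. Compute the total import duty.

Line 1 (U-615, Tyrius, 3,910 kg, $590,879.20):
Base rate for U-615 is $4.43/kg.
Additional duty on U-615 from Tyrius: +46.2% ad valorem. Applied ad valorem rate = 46.2%.
Duty = $590,879.20 × 46.2% + 3,910 × $4.43 = $290,307.49.
Line 2 (S-891, Merova, 2,439 kg, $573,311.34):
Base rate for S-891 is 17.5% + $2.79/kg.
Duty = $573,311.34 × 17.5% + 2,439 × $2.79 = $107,134.29.
Line 3 (F-648, Tyrius, 2,227 units, $135,156.63):
Base rate for F-648 is 19.5% + $2.67/unit.
F-648 has an FTA preferential rate, but origin Tyrius is not Tyrar; base rate stands.
Additional duty on F-648 from Tyrius: +66.9%. Applied ad valorem rate: 19.5% + 66.9% = 86.4%.
Duty = $135,156.63 × 86.4% + 2,227 × $2.67 = $122,721.42.
Total = $290,307.49 + $107,134.29 + $122,721.42 = $520,163.20.

$520,163.20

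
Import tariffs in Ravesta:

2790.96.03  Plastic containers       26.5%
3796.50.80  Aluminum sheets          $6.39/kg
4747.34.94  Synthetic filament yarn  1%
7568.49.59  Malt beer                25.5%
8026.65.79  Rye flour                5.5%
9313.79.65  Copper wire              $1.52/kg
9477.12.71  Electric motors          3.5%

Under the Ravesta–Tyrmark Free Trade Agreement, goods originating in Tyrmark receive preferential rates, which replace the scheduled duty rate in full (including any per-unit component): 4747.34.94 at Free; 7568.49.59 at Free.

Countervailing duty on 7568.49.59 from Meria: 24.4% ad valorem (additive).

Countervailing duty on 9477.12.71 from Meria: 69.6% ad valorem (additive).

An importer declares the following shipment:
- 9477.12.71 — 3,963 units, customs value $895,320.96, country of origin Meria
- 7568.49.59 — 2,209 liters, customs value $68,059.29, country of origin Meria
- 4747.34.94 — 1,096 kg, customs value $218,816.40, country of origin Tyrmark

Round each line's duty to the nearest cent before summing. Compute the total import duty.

$688,441.21

Line 1 (9477.12.71, Meria, 3,963 units, $895,320.96):
Base rate for 9477.12.71 is 3.5%.
Additional duty on 9477.12.71 from Meria: +69.6%. Applied ad valorem rate: 3.5% + 69.6% = 73.1%.
Duty = $895,320.96 × 73.1% = $654,479.62.
Line 2 (7568.49.59, Meria, 2,209 liters, $68,059.29):
Base rate for 7568.49.59 is 25.5%.
7568.49.59 has an FTA preferential rate, but origin Meria is not Tyrmark; base rate stands.
Additional duty on 7568.49.59 from Meria: +24.4%. Applied ad valorem rate: 25.5% + 24.4% = 49.9%.
Duty = $68,059.29 × 49.9% = $33,961.59.
Line 3 (4747.34.94, Tyrmark, 1,096 kg, $218,816.40):
Base rate for 4747.34.94 is 1%.
Origin Tyrmark qualifies under the Ravesta–Tyrmark agreement and 4747.34.94 is covered: preferential rate Free applies instead.
Duty = $218,816.40 × 0% = $0.00.
Total = $654,479.62 + $33,961.59 + $0.00 = $688,441.21.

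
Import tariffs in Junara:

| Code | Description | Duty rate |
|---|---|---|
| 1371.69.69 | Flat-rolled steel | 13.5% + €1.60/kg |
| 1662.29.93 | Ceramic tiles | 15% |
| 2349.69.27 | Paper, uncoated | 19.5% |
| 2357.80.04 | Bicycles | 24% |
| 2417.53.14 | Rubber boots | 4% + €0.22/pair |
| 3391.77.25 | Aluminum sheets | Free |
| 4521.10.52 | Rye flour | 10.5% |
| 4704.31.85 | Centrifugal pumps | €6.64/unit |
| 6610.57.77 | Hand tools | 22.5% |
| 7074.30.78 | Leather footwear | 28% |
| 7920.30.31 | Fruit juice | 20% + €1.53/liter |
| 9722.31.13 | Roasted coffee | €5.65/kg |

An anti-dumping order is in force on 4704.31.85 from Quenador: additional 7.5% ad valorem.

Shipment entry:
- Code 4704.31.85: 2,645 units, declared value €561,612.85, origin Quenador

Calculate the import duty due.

€59,683.76

Line 1 (4704.31.85, Quenador, 2,645 units, €561,612.85):
Base rate for 4704.31.85 is €6.64/unit.
Additional duty on 4704.31.85 from Quenador: +7.5% ad valorem. Applied ad valorem rate = 7.5%.
Duty = €561,612.85 × 7.5% + 2,645 × €6.64 = €59,683.76.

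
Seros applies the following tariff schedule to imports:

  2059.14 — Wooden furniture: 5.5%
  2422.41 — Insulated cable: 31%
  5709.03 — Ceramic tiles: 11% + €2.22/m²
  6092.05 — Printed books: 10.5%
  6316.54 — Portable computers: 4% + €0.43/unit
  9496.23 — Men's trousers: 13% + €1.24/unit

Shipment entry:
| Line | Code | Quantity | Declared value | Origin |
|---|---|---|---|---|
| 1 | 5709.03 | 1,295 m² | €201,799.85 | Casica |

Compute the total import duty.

€25,072.88

Line 1 (5709.03, Casica, 1,295 m², €201,799.85):
Base rate for 5709.03 is 11% + €2.22/m².
Duty = €201,799.85 × 11% + 1,295 × €2.22 = €25,072.88.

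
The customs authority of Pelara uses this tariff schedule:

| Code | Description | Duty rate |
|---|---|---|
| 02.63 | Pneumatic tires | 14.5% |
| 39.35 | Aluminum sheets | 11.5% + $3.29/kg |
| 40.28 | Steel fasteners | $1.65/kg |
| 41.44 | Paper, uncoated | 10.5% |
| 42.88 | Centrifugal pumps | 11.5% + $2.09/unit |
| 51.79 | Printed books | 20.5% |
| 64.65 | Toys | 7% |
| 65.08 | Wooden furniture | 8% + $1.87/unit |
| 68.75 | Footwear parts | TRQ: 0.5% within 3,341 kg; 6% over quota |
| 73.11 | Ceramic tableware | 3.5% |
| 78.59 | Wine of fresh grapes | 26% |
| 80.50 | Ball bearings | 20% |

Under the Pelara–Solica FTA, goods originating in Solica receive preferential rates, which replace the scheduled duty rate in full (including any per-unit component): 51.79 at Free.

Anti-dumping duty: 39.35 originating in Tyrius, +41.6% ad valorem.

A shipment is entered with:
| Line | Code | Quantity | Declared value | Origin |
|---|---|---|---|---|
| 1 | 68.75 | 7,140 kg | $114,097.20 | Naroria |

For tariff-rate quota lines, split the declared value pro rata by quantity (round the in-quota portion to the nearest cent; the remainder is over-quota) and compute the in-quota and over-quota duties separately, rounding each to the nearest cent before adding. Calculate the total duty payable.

Line 1 (68.75, Naroria, 7,140 kg, $114,097.20):
Code 68.75 is under a tariff-rate quota (threshold 3,341 kg). In-quota: 3,341 kg at 0.5%; over-quota: 3,799 kg at 6%.
Pro-rata value split: in-quota = $114,097.20 × 3,341/7,140 = $53,389.18; over-quota = $114,097.20 − $53,389.18 = $60,708.02.
In-quota duty = $53,389.18 × 0.5% = $266.95. Over-quota duty = $60,708.02 × 6% = $3,642.48.
Line duty = $266.95 + $3,642.48 = $3,909.43.

$3,909.43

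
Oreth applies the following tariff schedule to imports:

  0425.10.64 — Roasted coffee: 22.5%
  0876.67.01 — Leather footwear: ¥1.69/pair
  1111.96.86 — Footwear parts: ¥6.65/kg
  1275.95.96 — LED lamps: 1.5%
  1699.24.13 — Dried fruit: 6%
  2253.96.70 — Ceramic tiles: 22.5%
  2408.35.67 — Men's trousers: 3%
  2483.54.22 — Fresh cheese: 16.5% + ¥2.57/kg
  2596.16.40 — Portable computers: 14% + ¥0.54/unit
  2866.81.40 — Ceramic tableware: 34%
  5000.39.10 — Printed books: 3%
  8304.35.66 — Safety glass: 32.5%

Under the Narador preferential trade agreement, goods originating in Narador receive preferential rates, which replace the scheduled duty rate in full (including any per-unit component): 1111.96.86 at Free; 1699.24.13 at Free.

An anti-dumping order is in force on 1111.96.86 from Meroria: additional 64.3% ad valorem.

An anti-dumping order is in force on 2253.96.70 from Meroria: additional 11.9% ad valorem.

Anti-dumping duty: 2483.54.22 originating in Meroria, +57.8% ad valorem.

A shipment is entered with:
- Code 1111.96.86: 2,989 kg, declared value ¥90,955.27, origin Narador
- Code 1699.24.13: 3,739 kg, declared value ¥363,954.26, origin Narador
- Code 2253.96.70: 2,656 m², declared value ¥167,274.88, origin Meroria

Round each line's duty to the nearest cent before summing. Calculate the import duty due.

Line 1 (1111.96.86, Narador, 2,989 kg, ¥90,955.27):
Base rate for 1111.96.86 is ¥6.65/kg.
Origin Narador qualifies under the Oreth–Narador agreement and 1111.96.86 is covered: preferential rate Free applies instead.
The additional-duty order on 1111.96.86 targets Meroria, not Narador; it does not apply.
Duty = ¥90,955.27 × 0% = ¥0.00.
Line 2 (1699.24.13, Narador, 3,739 kg, ¥363,954.26):
Base rate for 1699.24.13 is 6%.
Origin Narador qualifies under the Oreth–Narador agreement and 1699.24.13 is covered: preferential rate Free applies instead.
Duty = ¥363,954.26 × 0% = ¥0.00.
Line 3 (2253.96.70, Meroria, 2,656 m², ¥167,274.88):
Base rate for 2253.96.70 is 22.5%.
Additional duty on 2253.96.70 from Meroria: +11.9%. Applied ad valorem rate: 22.5% + 11.9% = 34.4%.
Duty = ¥167,274.88 × 34.4% = ¥57,542.56.
Total = ¥0.00 + ¥0.00 + ¥57,542.56 = ¥57,542.56.

¥57,542.56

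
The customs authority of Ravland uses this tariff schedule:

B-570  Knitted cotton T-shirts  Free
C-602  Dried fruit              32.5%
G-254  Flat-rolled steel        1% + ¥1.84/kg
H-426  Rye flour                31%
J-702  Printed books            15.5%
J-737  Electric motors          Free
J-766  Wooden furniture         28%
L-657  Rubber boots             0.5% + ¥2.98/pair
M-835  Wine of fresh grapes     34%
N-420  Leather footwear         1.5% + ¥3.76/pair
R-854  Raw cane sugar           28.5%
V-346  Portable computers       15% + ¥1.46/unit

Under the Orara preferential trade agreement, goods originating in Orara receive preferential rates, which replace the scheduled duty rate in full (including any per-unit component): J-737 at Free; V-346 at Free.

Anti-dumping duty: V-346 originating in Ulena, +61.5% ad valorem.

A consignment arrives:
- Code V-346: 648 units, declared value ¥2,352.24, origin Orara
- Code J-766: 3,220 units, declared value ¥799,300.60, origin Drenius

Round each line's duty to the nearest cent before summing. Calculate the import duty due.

Line 1 (V-346, Orara, 648 units, ¥2,352.24):
Base rate for V-346 is 15% + ¥1.46/unit.
Origin Orara qualifies under the Ravland–Orara agreement and V-346 is covered: preferential rate Free applies instead.
The additional-duty order on V-346 targets Ulena, not Orara; it does not apply.
Duty = ¥2,352.24 × 0% = ¥0.00.
Line 2 (J-766, Drenius, 3,220 units, ¥799,300.60):
Base rate for J-766 is 28%.
Duty = ¥799,300.60 × 28% = ¥223,804.17.
Total = ¥0.00 + ¥223,804.17 = ¥223,804.17.

¥223,804.17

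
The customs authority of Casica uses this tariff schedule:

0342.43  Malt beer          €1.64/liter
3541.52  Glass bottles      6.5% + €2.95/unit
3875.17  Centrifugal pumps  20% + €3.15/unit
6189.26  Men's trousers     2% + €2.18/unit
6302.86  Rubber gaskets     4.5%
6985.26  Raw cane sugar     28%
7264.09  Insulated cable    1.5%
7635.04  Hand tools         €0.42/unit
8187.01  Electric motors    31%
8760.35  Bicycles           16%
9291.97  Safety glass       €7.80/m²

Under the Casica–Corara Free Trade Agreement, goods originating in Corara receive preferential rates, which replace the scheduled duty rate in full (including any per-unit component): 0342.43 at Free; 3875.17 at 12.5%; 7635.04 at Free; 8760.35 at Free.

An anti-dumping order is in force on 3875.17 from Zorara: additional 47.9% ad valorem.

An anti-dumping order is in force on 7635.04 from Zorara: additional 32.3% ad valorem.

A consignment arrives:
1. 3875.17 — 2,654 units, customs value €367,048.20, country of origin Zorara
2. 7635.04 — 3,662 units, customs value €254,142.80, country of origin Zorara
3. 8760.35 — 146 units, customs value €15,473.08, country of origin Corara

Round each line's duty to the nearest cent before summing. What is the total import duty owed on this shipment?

Line 1 (3875.17, Zorara, 2,654 units, €367,048.20):
Base rate for 3875.17 is 20% + €3.15/unit.
3875.17 has an FTA preferential rate, but origin Zorara is not Corara; base rate stands.
Additional duty on 3875.17 from Zorara: +47.9%. Applied ad valorem rate: 20% + 47.9% = 67.9%.
Duty = €367,048.20 × 67.9% + 2,654 × €3.15 = €257,585.83.
Line 2 (7635.04, Zorara, 3,662 units, €254,142.80):
Base rate for 7635.04 is €0.42/unit.
7635.04 has an FTA preferential rate, but origin Zorara is not Corara; base rate stands.
Additional duty on 7635.04 from Zorara: +32.3% ad valorem. Applied ad valorem rate = 32.3%.
Duty = €254,142.80 × 32.3% + 3,662 × €0.42 = €83,626.16.
Line 3 (8760.35, Corara, 146 units, €15,473.08):
Base rate for 8760.35 is 16%.
Origin Corara qualifies under the Casica–Corara agreement and 8760.35 is covered: preferential rate Free applies instead.
Duty = €15,473.08 × 0% = €0.00.
Total = €257,585.83 + €83,626.16 + €0.00 = €341,211.99.

€341,211.99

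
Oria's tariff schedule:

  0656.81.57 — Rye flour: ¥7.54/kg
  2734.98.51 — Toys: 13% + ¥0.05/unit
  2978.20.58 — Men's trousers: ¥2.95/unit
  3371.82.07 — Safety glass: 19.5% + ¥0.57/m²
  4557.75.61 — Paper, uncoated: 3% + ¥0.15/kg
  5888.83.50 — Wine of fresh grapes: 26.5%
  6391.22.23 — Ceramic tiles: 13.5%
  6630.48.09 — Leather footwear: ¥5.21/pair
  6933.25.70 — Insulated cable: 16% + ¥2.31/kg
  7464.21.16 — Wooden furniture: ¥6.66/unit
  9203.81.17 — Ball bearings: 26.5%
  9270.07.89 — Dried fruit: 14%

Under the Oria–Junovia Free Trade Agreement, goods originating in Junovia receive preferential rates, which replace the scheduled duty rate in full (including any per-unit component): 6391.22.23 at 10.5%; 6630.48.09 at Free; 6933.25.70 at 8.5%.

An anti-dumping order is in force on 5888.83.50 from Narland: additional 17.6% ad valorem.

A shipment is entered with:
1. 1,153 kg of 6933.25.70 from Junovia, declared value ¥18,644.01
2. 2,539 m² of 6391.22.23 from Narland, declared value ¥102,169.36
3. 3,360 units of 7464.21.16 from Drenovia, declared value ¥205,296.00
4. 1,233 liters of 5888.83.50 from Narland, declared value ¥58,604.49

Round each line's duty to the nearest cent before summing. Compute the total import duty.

¥63,599.78

Line 1 (6933.25.70, Junovia, 1,153 kg, ¥18,644.01):
Base rate for 6933.25.70 is 16% + ¥2.31/kg.
Origin Junovia qualifies under the Oria–Junovia agreement and 6933.25.70 is covered: preferential rate 8.5% applies instead.
Duty = ¥18,644.01 × 8.5% = ¥1,584.74.
Line 2 (6391.22.23, Narland, 2,539 m², ¥102,169.36):
Base rate for 6391.22.23 is 13.5%.
6391.22.23 has an FTA preferential rate, but origin Narland is not Junovia; base rate stands.
Duty = ¥102,169.36 × 13.5% = ¥13,792.86.
Line 3 (7464.21.16, Drenovia, 3,360 units, ¥205,296.00):
Base rate for 7464.21.16 is ¥6.66/unit.
Duty = 3,360 × ¥6.66 = ¥22,377.60.
Line 4 (5888.83.50, Narland, 1,233 liters, ¥58,604.49):
Base rate for 5888.83.50 is 26.5%.
Additional duty on 5888.83.50 from Narland: +17.6%. Applied ad valorem rate: 26.5% + 17.6% = 44.1%.
Duty = ¥58,604.49 × 44.1% = ¥25,844.58.
Total = ¥1,584.74 + ¥13,792.86 + ¥22,377.60 + ¥25,844.58 = ¥63,599.78.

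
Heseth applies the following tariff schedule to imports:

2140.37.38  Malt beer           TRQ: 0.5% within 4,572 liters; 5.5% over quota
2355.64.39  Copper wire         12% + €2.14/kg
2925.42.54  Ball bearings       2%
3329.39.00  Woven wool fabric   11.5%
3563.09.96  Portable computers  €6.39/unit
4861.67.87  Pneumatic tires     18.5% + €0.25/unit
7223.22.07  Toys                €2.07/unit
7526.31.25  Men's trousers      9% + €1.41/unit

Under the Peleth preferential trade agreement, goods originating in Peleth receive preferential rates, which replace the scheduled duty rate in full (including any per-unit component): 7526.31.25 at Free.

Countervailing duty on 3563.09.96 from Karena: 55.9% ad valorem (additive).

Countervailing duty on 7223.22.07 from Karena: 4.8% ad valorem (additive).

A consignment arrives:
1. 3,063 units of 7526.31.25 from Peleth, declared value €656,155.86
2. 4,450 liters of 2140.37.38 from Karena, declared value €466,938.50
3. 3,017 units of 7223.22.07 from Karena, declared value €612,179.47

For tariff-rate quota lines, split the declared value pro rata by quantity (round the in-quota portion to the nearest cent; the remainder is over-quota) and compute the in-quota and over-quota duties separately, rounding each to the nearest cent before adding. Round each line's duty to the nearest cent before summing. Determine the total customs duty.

Line 1 (7526.31.25, Peleth, 3,063 units, €656,155.86):
Base rate for 7526.31.25 is 9% + €1.41/unit.
Origin Peleth qualifies under the Heseth–Peleth agreement and 7526.31.25 is covered: preferential rate Free applies instead.
Duty = €656,155.86 × 0% = €0.00.
Line 2 (2140.37.38, Karena, 4,450 liters, €466,938.50):
Code 2140.37.38 is under a tariff-rate quota (threshold 4,572 liters). Quantity 4,450 liters is within the quota, so the in-quota rate 0.5% applies to the full value.
Duty = €466,938.50 × 0.5% = €2,334.69.
Line 3 (7223.22.07, Karena, 3,017 units, €612,179.47):
Base rate for 7223.22.07 is €2.07/unit.
Additional duty on 7223.22.07 from Karena: +4.8% ad valorem. Applied ad valorem rate = 4.8%.
Duty = €612,179.47 × 4.8% + 3,017 × €2.07 = €35,629.80.
Total = €0.00 + €2,334.69 + €35,629.80 = €37,964.49.

€37,964.49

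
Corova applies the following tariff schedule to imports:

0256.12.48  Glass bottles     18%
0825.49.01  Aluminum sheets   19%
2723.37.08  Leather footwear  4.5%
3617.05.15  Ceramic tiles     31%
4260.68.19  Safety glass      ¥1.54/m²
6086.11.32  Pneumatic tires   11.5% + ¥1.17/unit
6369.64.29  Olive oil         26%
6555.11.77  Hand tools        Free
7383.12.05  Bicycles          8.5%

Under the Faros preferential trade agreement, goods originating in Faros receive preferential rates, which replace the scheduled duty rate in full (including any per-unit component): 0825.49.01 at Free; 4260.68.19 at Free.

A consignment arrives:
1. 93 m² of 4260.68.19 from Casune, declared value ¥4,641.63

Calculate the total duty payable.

¥143.22

Line 1 (4260.68.19, Casune, 93 m², ¥4,641.63):
Base rate for 4260.68.19 is ¥1.54/m².
4260.68.19 has an FTA preferential rate, but origin Casune is not Faros; base rate stands.
Duty = 93 × ¥1.54 = ¥143.22.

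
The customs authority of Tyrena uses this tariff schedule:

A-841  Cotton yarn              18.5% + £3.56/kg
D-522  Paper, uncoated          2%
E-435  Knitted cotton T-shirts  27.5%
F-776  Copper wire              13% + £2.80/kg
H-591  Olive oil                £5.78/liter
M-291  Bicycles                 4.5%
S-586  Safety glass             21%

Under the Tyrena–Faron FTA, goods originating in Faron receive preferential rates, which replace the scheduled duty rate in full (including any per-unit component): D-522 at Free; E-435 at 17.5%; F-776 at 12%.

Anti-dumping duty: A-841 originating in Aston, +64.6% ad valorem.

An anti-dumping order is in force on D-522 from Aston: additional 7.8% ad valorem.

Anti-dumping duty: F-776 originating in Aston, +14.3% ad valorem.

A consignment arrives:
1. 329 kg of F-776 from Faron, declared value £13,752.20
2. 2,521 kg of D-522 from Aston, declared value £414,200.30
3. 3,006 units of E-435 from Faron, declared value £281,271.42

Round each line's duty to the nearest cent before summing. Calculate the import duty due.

£91,464.39

Line 1 (F-776, Faron, 329 kg, £13,752.20):
Base rate for F-776 is 13% + £2.80/kg.
Origin Faron qualifies under the Tyrena–Faron agreement and F-776 is covered: preferential rate 12% applies instead.
The additional-duty order on F-776 targets Aston, not Faron; it does not apply.
Duty = £13,752.20 × 12% = £1,650.26.
Line 2 (D-522, Aston, 2,521 kg, £414,200.30):
Base rate for D-522 is 2%.
D-522 has an FTA preferential rate, but origin Aston is not Faron; base rate stands.
Additional duty on D-522 from Aston: +7.8%. Applied ad valorem rate: 2% + 7.8% = 9.8%.
Duty = £414,200.30 × 9.8% = £40,591.63.
Line 3 (E-435, Faron, 3,006 units, £281,271.42):
Base rate for E-435 is 27.5%.
Origin Faron qualifies under the Tyrena–Faron agreement and E-435 is covered: preferential rate 17.5% applies instead.
Duty = £281,271.42 × 17.5% = £49,222.50.
Total = £1,650.26 + £40,591.63 + £49,222.50 = £91,464.39.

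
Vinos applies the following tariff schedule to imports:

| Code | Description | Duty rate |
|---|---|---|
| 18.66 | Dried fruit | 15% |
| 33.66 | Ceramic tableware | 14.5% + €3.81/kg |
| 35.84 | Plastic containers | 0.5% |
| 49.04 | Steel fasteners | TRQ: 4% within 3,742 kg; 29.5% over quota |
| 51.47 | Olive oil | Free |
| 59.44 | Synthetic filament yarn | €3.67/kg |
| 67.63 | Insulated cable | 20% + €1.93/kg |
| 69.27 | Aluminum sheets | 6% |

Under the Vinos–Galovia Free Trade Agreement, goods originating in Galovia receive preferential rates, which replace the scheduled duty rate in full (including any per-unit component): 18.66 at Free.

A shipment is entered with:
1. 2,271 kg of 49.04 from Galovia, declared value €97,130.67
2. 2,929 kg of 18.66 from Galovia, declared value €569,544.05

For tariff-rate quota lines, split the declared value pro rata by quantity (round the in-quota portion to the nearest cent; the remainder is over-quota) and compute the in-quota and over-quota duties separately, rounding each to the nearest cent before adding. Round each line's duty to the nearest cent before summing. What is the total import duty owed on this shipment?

€3,885.23

Line 1 (49.04, Galovia, 2,271 kg, €97,130.67):
Code 49.04 is under a tariff-rate quota (threshold 3,742 kg). Quantity 2,271 kg is within the quota, so the in-quota rate 4% applies to the full value.
Duty = €97,130.67 × 4% = €3,885.23.
Line 2 (18.66, Galovia, 2,929 kg, €569,544.05):
Base rate for 18.66 is 15%.
Origin Galovia qualifies under the Vinos–Galovia agreement and 18.66 is covered: preferential rate Free applies instead.
Duty = €569,544.05 × 0% = €0.00.
Total = €3,885.23 + €0.00 = €3,885.23.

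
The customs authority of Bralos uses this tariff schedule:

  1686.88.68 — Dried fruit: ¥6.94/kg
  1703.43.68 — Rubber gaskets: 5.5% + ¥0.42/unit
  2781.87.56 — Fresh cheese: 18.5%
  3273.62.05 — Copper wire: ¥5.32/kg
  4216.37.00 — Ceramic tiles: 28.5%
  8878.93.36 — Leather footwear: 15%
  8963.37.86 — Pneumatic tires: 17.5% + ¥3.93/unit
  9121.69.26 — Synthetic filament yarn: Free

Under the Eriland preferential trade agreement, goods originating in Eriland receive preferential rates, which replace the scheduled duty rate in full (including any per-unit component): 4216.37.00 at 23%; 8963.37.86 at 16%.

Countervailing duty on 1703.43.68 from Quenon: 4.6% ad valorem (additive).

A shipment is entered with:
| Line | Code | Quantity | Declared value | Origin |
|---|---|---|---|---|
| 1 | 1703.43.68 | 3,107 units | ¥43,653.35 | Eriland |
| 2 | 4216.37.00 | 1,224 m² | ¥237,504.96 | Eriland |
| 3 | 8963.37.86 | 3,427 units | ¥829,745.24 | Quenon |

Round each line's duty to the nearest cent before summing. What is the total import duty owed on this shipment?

Line 1 (1703.43.68, Eriland, 3,107 units, ¥43,653.35):
Base rate for 1703.43.68 is 5.5% + ¥0.42/unit.
Origin Eriland is the FTA partner but 1703.43.68 is not on the preference list; base rate stands.
The additional-duty order on 1703.43.68 targets Quenon, not Eriland; it does not apply.
Duty = ¥43,653.35 × 5.5% + 3,107 × ¥0.42 = ¥3,705.87.
Line 2 (4216.37.00, Eriland, 1,224 m², ¥237,504.96):
Base rate for 4216.37.00 is 28.5%.
Origin Eriland qualifies under the Bralos–Eriland agreement and 4216.37.00 is covered: preferential rate 23% applies instead.
Duty = ¥237,504.96 × 23% = ¥54,626.14.
Line 3 (8963.37.86, Quenon, 3,427 units, ¥829,745.24):
Base rate for 8963.37.86 is 17.5% + ¥3.93/unit.
8963.37.86 has an FTA preferential rate, but origin Quenon is not Eriland; base rate stands.
Duty = ¥829,745.24 × 17.5% + 3,427 × ¥3.93 = ¥158,673.53.
Total = ¥3,705.87 + ¥54,626.14 + ¥158,673.53 = ¥217,005.54.

¥217,005.54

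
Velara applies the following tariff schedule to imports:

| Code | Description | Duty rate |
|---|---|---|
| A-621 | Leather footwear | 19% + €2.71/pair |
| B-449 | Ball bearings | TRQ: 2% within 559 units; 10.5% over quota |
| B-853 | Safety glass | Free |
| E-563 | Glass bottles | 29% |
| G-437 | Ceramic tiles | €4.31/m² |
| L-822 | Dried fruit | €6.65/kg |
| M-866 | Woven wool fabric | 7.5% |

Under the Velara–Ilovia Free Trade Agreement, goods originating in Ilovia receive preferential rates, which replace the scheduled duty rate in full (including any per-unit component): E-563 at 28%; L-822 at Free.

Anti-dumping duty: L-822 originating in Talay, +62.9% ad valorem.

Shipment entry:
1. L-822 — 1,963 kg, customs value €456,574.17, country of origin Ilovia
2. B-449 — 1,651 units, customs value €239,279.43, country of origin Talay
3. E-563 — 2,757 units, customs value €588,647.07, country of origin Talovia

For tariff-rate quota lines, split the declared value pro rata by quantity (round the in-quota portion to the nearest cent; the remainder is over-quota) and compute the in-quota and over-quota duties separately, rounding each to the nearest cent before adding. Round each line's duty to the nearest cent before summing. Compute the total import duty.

€188,945.64

Line 1 (L-822, Ilovia, 1,963 kg, €456,574.17):
Base rate for L-822 is €6.65/kg.
Origin Ilovia qualifies under the Velara–Ilovia agreement and L-822 is covered: preferential rate Free applies instead.
The additional-duty order on L-822 targets Talay, not Ilovia; it does not apply.
Duty = €456,574.17 × 0% = €0.00.
Line 2 (B-449, Talay, 1,651 units, €239,279.43):
Code B-449 is under a tariff-rate quota (threshold 559 units). In-quota: 559 units at 2%; over-quota: 1,092 units at 10.5%.
Pro-rata value split: in-quota = €239,279.43 × 559/1,651 = €81,015.87; over-quota = €239,279.43 − €81,015.87 = €158,263.56.
In-quota duty = €81,015.87 × 2% = €1,620.32. Over-quota duty = €158,263.56 × 10.5% = €16,617.67.
Line duty = €1,620.32 + €16,617.67 = €18,237.99.
Line 3 (E-563, Talovia, 2,757 units, €588,647.07):
Base rate for E-563 is 29%.
E-563 has an FTA preferential rate, but origin Talovia is not Ilovia; base rate stands.
Duty = €588,647.07 × 29% = €170,707.65.
Total = €0.00 + €18,237.99 + €170,707.65 = €188,945.64.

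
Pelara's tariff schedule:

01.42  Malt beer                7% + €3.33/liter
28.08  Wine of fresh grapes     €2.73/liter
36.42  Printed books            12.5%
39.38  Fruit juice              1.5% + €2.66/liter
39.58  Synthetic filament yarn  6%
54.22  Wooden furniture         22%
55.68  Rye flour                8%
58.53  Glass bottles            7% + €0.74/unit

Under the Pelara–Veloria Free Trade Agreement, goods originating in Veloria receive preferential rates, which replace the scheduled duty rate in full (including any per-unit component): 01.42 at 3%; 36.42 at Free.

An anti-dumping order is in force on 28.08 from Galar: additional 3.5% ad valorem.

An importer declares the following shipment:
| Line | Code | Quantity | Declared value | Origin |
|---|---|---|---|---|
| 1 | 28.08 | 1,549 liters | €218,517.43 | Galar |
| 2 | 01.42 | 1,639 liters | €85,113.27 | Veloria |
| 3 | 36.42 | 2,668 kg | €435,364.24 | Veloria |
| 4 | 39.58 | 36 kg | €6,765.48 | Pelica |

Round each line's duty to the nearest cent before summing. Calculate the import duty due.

Line 1 (28.08, Galar, 1,549 liters, €218,517.43):
Base rate for 28.08 is €2.73/liter.
Additional duty on 28.08 from Galar: +3.5% ad valorem. Applied ad valorem rate = 3.5%.
Duty = €218,517.43 × 3.5% + 1,549 × €2.73 = €11,876.88.
Line 2 (01.42, Veloria, 1,639 liters, €85,113.27):
Base rate for 01.42 is 7% + €3.33/liter.
Origin Veloria qualifies under the Pelara–Veloria agreement and 01.42 is covered: preferential rate 3% applies instead.
Duty = €85,113.27 × 3% = €2,553.40.
Line 3 (36.42, Veloria, 2,668 kg, €435,364.24):
Base rate for 36.42 is 12.5%.
Origin Veloria qualifies under the Pelara–Veloria agreement and 36.42 is covered: preferential rate Free applies instead.
Duty = €435,364.24 × 0% = €0.00.
Line 4 (39.58, Pelica, 36 kg, €6,765.48):
Base rate for 39.58 is 6%.
Duty = €6,765.48 × 6% = €405.93.
Total = €11,876.88 + €2,553.40 + €0.00 + €405.93 = €14,836.21.

€14,836.21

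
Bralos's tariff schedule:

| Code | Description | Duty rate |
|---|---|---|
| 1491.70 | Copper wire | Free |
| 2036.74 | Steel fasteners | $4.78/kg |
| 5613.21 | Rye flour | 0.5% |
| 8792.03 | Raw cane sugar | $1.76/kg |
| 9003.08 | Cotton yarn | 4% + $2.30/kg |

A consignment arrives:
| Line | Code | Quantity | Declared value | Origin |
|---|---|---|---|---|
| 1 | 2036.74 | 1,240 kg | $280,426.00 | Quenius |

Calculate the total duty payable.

Line 1 (2036.74, Quenius, 1,240 kg, $280,426.00):
Base rate for 2036.74 is $4.78/kg.
Duty = 1,240 × $4.78 = $5,927.20.

$5,927.20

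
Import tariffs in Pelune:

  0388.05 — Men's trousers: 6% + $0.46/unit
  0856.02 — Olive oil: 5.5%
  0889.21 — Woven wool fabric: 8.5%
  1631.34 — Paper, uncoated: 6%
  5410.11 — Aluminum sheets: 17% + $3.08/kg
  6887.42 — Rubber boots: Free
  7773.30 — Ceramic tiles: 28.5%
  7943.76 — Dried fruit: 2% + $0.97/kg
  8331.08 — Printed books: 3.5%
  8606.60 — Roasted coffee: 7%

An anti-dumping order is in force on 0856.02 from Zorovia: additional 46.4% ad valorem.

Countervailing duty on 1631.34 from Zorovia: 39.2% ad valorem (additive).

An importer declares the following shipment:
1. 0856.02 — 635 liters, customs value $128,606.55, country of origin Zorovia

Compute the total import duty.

$66,746.80

Line 1 (0856.02, Zorovia, 635 liters, $128,606.55):
Base rate for 0856.02 is 5.5%.
Additional duty on 0856.02 from Zorovia: +46.4%. Applied ad valorem rate: 5.5% + 46.4% = 51.9%.
Duty = $128,606.55 × 51.9% = $66,746.80.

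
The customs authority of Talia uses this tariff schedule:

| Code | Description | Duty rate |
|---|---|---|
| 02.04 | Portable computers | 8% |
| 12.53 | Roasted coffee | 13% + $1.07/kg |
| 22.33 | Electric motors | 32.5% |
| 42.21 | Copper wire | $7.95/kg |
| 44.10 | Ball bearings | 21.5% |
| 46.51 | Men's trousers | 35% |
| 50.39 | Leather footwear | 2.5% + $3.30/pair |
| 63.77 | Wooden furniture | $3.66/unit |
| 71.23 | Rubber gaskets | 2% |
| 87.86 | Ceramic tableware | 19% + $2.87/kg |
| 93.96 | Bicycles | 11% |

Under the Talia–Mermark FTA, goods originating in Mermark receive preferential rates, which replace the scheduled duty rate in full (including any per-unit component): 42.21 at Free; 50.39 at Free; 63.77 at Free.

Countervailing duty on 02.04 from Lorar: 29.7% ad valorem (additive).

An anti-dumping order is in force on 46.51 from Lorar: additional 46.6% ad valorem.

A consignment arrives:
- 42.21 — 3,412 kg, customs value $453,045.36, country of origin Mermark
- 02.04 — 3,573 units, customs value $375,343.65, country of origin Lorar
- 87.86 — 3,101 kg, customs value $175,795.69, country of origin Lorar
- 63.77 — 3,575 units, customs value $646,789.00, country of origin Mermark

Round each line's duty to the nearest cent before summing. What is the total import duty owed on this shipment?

Line 1 (42.21, Mermark, 3,412 kg, $453,045.36):
Base rate for 42.21 is $7.95/kg.
Origin Mermark qualifies under the Talia–Mermark agreement and 42.21 is covered: preferential rate Free applies instead.
Duty = $453,045.36 × 0% = $0.00.
Line 2 (02.04, Lorar, 3,573 units, $375,343.65):
Base rate for 02.04 is 8%.
Additional duty on 02.04 from Lorar: +29.7%. Applied ad valorem rate: 8% + 29.7% = 37.7%.
Duty = $375,343.65 × 37.7% = $141,504.56.
Line 3 (87.86, Lorar, 3,101 kg, $175,795.69):
Base rate for 87.86 is 19% + $2.87/kg.
Duty = $175,795.69 × 19% + 3,101 × $2.87 = $42,301.05.
Line 4 (63.77, Mermark, 3,575 units, $646,789.00):
Base rate for 63.77 is $3.66/unit.
Origin Mermark qualifies under the Talia–Mermark agreement and 63.77 is covered: preferential rate Free applies instead.
Duty = $646,789.00 × 0% = $0.00.
Total = $0.00 + $141,504.56 + $42,301.05 + $0.00 = $183,805.61.

$183,805.61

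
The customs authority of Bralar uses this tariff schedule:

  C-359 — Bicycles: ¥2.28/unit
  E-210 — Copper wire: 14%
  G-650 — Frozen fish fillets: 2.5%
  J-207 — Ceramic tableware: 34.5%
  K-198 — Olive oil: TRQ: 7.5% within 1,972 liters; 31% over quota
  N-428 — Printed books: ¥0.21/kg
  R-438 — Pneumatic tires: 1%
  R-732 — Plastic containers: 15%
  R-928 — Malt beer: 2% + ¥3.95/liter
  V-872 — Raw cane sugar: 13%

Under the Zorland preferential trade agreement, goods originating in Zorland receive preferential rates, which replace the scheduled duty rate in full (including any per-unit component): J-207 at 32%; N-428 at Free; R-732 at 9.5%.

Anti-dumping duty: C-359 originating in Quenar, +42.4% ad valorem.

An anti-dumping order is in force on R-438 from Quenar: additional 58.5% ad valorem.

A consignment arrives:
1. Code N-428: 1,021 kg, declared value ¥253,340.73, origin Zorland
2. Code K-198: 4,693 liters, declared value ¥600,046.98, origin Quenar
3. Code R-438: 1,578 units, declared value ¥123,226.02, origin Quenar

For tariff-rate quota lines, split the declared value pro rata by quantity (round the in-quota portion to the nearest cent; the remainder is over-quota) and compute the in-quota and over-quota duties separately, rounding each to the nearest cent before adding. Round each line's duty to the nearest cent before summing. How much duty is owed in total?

¥200,081.16

Line 1 (N-428, Zorland, 1,021 kg, ¥253,340.73):
Base rate for N-428 is ¥0.21/kg.
Origin Zorland qualifies under the Bralar–Zorland agreement and N-428 is covered: preferential rate Free applies instead.
Duty = ¥253,340.73 × 0% = ¥0.00.
Line 2 (K-198, Quenar, 4,693 liters, ¥600,046.98):
Code K-198 is under a tariff-rate quota (threshold 1,972 liters). In-quota: 1,972 liters at 7.5%; over-quota: 2,721 liters at 31%.
Pro-rata value split: in-quota = ¥600,046.98 × 1,972/4,693 = ¥252,139.92; over-quota = ¥600,046.98 − ¥252,139.92 = ¥347,907.06.
In-quota duty = ¥252,139.92 × 7.5% = ¥18,910.49. Over-quota duty = ¥347,907.06 × 31% = ¥107,851.19.
Line duty = ¥18,910.49 + ¥107,851.19 = ¥126,761.68.
Line 3 (R-438, Quenar, 1,578 units, ¥123,226.02):
Base rate for R-438 is 1%.
Additional duty on R-438 from Quenar: +58.5%. Applied ad valorem rate: 1% + 58.5% = 59.5%.
Duty = ¥123,226.02 × 59.5% = ¥73,319.48.
Total = ¥0.00 + ¥126,761.68 + ¥73,319.48 = ¥200,081.16.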